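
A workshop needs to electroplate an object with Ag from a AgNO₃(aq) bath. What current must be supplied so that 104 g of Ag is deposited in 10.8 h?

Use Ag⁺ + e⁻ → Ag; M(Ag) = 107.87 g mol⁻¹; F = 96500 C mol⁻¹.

2.39 A

n(Ag) = 104 / 107.87 = 0.9641 mol.
n(e⁻) = 1 × 0.9641 = 0.9641 mol.
Q = n(e⁻)·F = 0.9641 × 96500 = 93040 C.
I = Q/t = 93040 / 38880 s = 2.39 A.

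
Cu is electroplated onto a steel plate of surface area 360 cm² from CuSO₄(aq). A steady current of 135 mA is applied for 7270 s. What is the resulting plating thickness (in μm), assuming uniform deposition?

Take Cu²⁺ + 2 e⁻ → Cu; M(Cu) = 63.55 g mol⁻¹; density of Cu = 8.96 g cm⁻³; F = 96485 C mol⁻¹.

Q = I·t = 0.1350 × 7270.0 = 981.4 C; n(e⁻) = 0.01017 mol.
n(Cu) = n(e⁻)/2 = 0.005086 mol, so m = 0.005086 × 63.55 = 0.3232 g.
Volume = m/ρ = 0.3232 / 8.96 = 0.03607 cm³.
Thickness = V/A = 0.03607 / 360 = 1.00 × 10⁻⁴ cm = 1.00 μm.

1.00 μm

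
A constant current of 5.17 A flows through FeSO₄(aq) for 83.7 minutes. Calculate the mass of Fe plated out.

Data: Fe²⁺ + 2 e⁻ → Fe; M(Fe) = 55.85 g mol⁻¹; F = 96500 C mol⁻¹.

7.51 g

Q = I·t = 5.170 A × 5022.0 s = 25960 C.
n(e⁻) = Q/F = 25960 / 96500 = 0.2691 mol.
Fe²⁺ + 2 e⁻ → Fe, so n(Fe) = n(e⁻)/2 = 0.1345 mol.
m = n·M = 0.1345 × 55.85 = 7.51 g.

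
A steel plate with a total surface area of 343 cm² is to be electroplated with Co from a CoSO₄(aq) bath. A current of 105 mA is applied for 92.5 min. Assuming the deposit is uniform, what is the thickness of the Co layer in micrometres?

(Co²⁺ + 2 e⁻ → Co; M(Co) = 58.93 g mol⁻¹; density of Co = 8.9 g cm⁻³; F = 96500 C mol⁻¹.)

0.583 μm

Q = I·t = 0.1050 × 5550.0 = 582.8 C; n(e⁻) = 0.006039 mol.
n(Co) = n(e⁻)/2 = 0.003019 mol, so m = 0.003019 × 58.93 = 0.1779 g.
Volume = m/ρ = 0.1779 / 8.9 = 0.01999 cm³.
Thickness = V/A = 0.01999 / 343 = 5.83 × 10⁻⁵ cm = 0.583 μm.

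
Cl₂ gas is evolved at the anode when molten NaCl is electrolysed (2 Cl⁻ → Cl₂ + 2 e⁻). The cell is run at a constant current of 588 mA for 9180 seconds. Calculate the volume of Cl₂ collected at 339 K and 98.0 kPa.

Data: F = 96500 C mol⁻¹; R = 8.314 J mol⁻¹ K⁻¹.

0.804 L

Q = I·t = 0.5880 A × 9180.0 s = 5398 C.
n(e⁻) = Q/F = 5398 / 96500 = 0.05594 mol.
2 electrons are transferred per Cl₂ molecule, so n(Cl₂) = 0.05594 / 2 = 0.02797 mol.
V = nRT/P = (0.02797 × 8.314 × 339) / (98.0 × 10³ Pa) = 8.04 × 10⁻⁴ m³ = 0.804 L.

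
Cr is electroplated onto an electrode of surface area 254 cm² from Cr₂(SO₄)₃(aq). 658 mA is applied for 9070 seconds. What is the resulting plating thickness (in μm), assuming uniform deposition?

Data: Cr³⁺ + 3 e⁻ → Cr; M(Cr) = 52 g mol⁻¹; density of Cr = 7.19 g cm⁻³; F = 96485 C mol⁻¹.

5.87 μm

Q = I·t = 0.6580 × 9070.0 = 5968 C; n(e⁻) = 0.06185 mol.
n(Cr) = n(e⁻)/3 = 0.02062 mol, so m = 0.02062 × 52 = 1.072 g.
Volume = m/ρ = 1.072 / 7.19 = 0.1491 cm³.
Thickness = V/A = 0.1491 / 254 = 5.87 × 10⁻⁴ cm = 5.87 μm.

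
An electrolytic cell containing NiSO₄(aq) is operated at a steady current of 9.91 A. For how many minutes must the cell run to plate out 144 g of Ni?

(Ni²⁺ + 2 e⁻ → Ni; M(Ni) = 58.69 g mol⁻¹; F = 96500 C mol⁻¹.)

796 min

n(Ni) = m/M = 144 / 58.69 = 2.454 mol.
Each Ni atom requires 2 electrons, so n(e⁻) = 2 × 2.454 = 4.907 mol.
Q = n(e⁻)·F = 4.907 × 96500 = 473500 C.
t = Q/I = 473500 / 9.910 A = 47780 s = 796 min.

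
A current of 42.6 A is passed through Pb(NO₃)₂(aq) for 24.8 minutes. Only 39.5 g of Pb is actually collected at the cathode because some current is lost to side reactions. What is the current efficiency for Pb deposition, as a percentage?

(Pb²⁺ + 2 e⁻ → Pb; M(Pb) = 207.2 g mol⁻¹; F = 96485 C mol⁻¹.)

58.0 %

Q = I·t = 42.60 × 1488.0 = 63390 C; n(e⁻) = 63390/96485 = 0.6570 mol.
Theoretical n(Pb) = n(e⁻)/2 = 0.3285 mol, i.e. m_theo = 0.3285 × 207.2 = 68.06 g.
Efficiency = m_actual / m_theo = 39.5 / 68.06 = 58.0 %.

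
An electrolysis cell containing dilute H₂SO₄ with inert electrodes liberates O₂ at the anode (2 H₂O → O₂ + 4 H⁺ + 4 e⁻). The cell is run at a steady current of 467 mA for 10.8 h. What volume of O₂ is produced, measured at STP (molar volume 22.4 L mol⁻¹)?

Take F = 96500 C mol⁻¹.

1.05 L

Q = I·t = 0.4670 A × 38880 s = 18160 C.
n(e⁻) = Q/F = 18160 / 96500 = 0.1882 mol.
4 electrons are transferred per O₂ molecule, so n(O₂) = 0.1882 / 4 = 0.04704 mol.
V = n × V_m = 0.04704 × 22.4 = 1.05 L.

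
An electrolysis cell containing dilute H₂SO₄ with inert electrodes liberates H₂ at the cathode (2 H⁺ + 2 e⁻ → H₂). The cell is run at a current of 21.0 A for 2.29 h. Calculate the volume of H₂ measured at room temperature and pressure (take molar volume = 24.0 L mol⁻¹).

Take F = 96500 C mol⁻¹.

21.5 L

Q = I·t = 21.00 A × 8244.0 s = 173100 C.
n(e⁻) = Q/F = 173100 / 96500 = 1.794 mol.
2 electrons are transferred per H₂ molecule, so n(H₂) = 1.794 / 2 = 0.8970 mol.
V = n × V_m = 0.8970 × 24.0 = 21.5 L.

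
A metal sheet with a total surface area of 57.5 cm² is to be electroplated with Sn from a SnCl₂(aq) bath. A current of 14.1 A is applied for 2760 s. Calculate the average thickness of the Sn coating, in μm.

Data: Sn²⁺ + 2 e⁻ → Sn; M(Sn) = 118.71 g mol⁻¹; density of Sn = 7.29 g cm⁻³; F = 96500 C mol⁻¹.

Q = I·t = 14.10 × 2760.0 = 38920 C; n(e⁻) = 0.4033 mol.
n(Sn) = n(e⁻)/2 = 0.2016 mol, so m = 0.2016 × 118.71 = 23.94 g.
Volume = m/ρ = 23.94 / 7.29 = 3.283 cm³.
Thickness = V/A = 3.283 / 57.5 = 0.0571 cm = 571 μm.

571 μm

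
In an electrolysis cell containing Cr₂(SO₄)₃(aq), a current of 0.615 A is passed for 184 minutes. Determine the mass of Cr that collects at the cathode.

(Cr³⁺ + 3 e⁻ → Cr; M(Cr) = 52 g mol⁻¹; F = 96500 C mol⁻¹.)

Q = I·t = 0.6150 A × 11040 s = 6790 C.
n(e⁻) = Q/F = 6790 / 96500 = 0.07036 mol.
Cr³⁺ + 3 e⁻ → Cr, so n(Cr) = n(e⁻)/3 = 0.02345 mol.
m = n·M = 0.02345 × 52 = 1.22 g.

1.22 g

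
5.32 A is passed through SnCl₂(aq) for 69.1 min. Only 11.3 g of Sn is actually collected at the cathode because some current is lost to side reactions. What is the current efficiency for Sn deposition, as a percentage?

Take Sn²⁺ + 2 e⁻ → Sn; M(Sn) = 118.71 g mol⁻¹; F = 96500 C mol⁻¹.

Q = I·t = 5.320 × 4146.0 = 22060 C; n(e⁻) = 22060/96500 = 0.2286 mol.
Theoretical n(Sn) = n(e⁻)/2 = 0.1143 mol, i.e. m_theo = 0.1143 × 118.71 = 13.57 g.
Efficiency = m_actual / m_theo = 11.3 / 13.57 = 83.3 %.

83.3 %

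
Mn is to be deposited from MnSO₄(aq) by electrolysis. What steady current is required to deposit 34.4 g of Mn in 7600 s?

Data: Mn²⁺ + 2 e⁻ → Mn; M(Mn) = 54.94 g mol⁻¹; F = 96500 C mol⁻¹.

n(Mn) = 34.4 / 54.94 = 0.6261 mol.
n(e⁻) = 2 × 0.6261 = 1.252 mol.
Q = n(e⁻)·F = 1.252 × 96500 = 120800 C.
I = Q/t = 120800 / 7600.0 s = 15.9 A.

15.9 A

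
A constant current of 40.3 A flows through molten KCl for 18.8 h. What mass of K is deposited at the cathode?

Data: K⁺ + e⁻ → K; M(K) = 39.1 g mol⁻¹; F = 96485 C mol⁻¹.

Q = I·t = 40.30 A × 67680 s = 2728000 C.
n(e⁻) = Q/F = 2728000 / 96485 = 28.27 mol.
K⁺ + e⁻ → K, so n(K) = n(e⁻)/1 = 28.27 mol.
m = n·M = 28.27 × 39.1 = 1110 g.

1110 g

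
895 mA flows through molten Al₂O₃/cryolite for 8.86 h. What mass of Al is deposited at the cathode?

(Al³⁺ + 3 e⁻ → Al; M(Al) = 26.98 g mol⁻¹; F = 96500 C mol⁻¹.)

2.66 g

Q = I·t = 0.8950 A × 31896 s = 28550 C.
n(e⁻) = Q/F = 28550 / 96500 = 0.2958 mol.
Al³⁺ + 3 e⁻ → Al, so n(Al) = n(e⁻)/3 = 0.09861 mol.
m = n·M = 0.09861 × 26.98 = 2.66 g.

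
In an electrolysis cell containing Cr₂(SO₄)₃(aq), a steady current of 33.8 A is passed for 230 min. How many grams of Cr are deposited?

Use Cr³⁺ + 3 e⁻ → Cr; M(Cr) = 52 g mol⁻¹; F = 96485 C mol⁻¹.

Q = I·t = 33.80 A × 13800 s = 466400 C.
n(e⁻) = Q/F = 466400 / 96485 = 4.834 mol.
Cr³⁺ + 3 e⁻ → Cr, so n(Cr) = n(e⁻)/3 = 1.611 mol.
m = n·M = 1.611 × 52 = 83.8 g.

83.8 g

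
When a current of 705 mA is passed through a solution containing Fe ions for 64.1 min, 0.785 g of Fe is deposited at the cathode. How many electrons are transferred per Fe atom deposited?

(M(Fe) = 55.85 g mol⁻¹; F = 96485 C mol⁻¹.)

2

Q = I·t = 0.7050 A × 3846.0 s = 2711 C, so n(e⁻) = 2711/96485 = 0.02810 mol.
n(Fe) deposited = 0.785 / 55.85 = 0.01406 mol.
Electrons per atom = n(e⁻)/n(Fe) = 0.02810 / 0.01406 = 2.00 ≈ 2, so the ion is Fe²⁺.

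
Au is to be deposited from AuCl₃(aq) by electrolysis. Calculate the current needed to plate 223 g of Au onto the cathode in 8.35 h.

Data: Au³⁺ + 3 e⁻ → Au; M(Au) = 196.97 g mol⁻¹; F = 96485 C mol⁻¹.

10.9 A

n(Au) = 223 / 196.97 = 1.132 mol.
n(e⁻) = 3 × 1.132 = 3.396 mol.
Q = n(e⁻)·F = 3.396 × 96485 = 327700 C.
I = Q/t = 327700 / 30060 s = 10.9 A.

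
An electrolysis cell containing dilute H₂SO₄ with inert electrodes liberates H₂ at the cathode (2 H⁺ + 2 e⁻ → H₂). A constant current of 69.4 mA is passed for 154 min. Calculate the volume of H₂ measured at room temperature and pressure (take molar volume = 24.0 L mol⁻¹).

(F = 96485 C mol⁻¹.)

Q = I·t = 0.06940 A × 9240.0 s = 641.3 C.
n(e⁻) = Q/F = 641.3 / 96485 = 0.006646 mol.
2 electrons are transferred per H₂ molecule, so n(H₂) = 0.006646 / 2 = 0.003323 mol.
V = n × V_m = 0.003323 × 24.0 = 0.0798 L.

0.0798 L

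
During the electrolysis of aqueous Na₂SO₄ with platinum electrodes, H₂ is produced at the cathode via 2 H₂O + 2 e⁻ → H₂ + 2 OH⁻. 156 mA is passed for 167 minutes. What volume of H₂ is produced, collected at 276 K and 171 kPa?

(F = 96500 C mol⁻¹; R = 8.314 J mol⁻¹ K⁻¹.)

Q = I·t = 0.1560 A × 10020 s = 1563 C.
n(e⁻) = Q/F = 1563 / 96500 = 0.01620 mol.
2 electrons are transferred per H₂ molecule, so n(H₂) = 0.01620 / 2 = 0.008099 mol.
V = nRT/P = (0.008099 × 8.314 × 276) / (171 × 10³ Pa) = 1.09 × 10⁻⁴ m³ = 0.109 L.

0.109 L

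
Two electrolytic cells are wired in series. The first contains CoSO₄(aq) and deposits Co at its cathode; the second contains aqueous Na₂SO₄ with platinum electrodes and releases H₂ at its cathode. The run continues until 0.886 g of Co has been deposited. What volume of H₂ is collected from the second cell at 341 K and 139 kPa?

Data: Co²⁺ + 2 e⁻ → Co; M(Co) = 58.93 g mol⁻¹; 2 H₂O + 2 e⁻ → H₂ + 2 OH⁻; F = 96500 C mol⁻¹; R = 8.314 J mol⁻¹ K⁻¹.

n(Co) = 0.886 / 58.93 = 0.01503 mol, so n(e⁻) = 2 × 0.01503 = 0.03007 mol.
The cells are in series, so the same 0.03007 mol of electrons passes through the second cell.
2 H₂O + 2 e⁻ → H₂ + 2 OH⁻ — 2 mol e⁻ per mol H₂, so n(H₂) = 0.03007/2 = 0.01503 mol.
V = nRT/P = (0.01503 × 8.314 × 341) / (139 × 10³) = 3.07 × 10⁻⁴ m³ = 0.307 L.

0.307 L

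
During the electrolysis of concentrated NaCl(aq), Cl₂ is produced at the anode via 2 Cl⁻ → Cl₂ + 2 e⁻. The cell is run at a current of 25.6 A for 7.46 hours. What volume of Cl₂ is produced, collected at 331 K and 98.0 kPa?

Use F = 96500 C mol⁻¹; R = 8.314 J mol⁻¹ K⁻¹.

Q = I·t = 25.60 A × 26856 s = 687500 C.
n(e⁻) = Q/F = 687500 / 96500 = 7.124 mol.
2 electrons are transferred per Cl₂ molecule, so n(Cl₂) = 7.124 / 2 = 3.562 mol.
V = nRT/P = (3.562 × 8.314 × 331) / (98.0 × 10³ Pa) = 0.100 m³ = 100 L.

100 L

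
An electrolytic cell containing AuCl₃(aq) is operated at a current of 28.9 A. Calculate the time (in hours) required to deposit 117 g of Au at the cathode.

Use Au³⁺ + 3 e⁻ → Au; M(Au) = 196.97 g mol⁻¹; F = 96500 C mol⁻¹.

n(Au) = m/M = 117 / 196.97 = 0.5940 mol.
Each Au atom requires 3 electrons, so n(e⁻) = 3 × 0.5940 = 1.782 mol.
Q = n(e⁻)·F = 1.782 × 96500 = 172000 C.
t = Q/I = 172000 / 28.90 A = 5950 s = 1.65 h.

1.65 h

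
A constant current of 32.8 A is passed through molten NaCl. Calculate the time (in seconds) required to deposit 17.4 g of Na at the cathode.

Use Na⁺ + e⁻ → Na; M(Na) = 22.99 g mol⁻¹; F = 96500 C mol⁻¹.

n(Na) = m/M = 17.4 / 22.99 = 0.7569 mol.
Each Na atom requires 1 electron, so n(e⁻) = 1 × 0.7569 = 0.7569 mol.
Q = n(e⁻)·F = 0.7569 × 96500 = 73040 C.
t = Q/I = 73040 / 32.80 A = 2227 s.

2230 s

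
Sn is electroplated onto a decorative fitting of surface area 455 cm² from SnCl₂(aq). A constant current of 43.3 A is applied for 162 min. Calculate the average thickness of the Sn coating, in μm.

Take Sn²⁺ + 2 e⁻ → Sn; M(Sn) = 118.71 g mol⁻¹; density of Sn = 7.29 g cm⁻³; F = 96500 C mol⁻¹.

Q = I·t = 43.30 × 9720.0 = 420900 C; n(e⁻) = 4.361 mol.
n(Sn) = n(e⁻)/2 = 2.181 mol, so m = 2.181 × 118.71 = 258.9 g.
Volume = m/ρ = 258.9 / 7.29 = 35.51 cm³.
Thickness = V/A = 35.51 / 455 = 0.0780 cm = 780 μm.

780 μm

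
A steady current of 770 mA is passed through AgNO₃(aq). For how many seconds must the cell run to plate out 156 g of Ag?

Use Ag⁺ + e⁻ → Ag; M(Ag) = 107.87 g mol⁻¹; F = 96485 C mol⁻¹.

n(Ag) = m/M = 156 / 107.87 = 1.446 mol.
Each Ag atom requires 1 electron, so n(e⁻) = 1 × 1.446 = 1.446 mol.
Q = n(e⁻)·F = 1.446 × 96485 = 139500 C.
t = Q/I = 139500 / 0.7700 A = 181200 s.

1.81 × 10⁵ s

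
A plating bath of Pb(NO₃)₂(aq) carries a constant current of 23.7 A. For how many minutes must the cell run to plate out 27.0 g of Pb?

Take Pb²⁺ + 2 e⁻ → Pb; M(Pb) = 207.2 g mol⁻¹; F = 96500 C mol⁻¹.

17.7 min

n(Pb) = m/M = 27.0 / 207.2 = 0.1303 mol.
Each Pb atom requires 2 electrons, so n(e⁻) = 2 × 0.1303 = 0.2606 mol.
Q = n(e⁻)·F = 0.2606 × 96500 = 25150 C.
t = Q/I = 25150 / 23.70 A = 1061 s = 17.7 min.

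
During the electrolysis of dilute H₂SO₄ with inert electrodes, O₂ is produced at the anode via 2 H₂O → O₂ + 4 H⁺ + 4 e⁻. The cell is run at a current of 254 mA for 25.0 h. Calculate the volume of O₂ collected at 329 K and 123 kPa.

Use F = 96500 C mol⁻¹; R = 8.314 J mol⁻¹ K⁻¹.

1.32 L

Q = I·t = 0.2540 A × 90000 s = 22860 C.
n(e⁻) = Q/F = 22860 / 96500 = 0.2369 mol.
4 electrons are transferred per O₂ molecule, so n(O₂) = 0.2369 / 4 = 0.05922 mol.
V = nRT/P = (0.05922 × 8.314 × 329) / (123 × 10³ Pa) = 0.00132 m³ = 1.32 L.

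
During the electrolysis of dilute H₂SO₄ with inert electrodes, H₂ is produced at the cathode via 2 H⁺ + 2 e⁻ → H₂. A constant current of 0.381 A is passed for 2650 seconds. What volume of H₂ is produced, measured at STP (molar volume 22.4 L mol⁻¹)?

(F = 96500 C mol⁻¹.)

0.117 L

Q = I·t = 0.3810 A × 2650.0 s = 1010 C.
n(e⁻) = Q/F = 1010 / 96500 = 0.01046 mol.
2 electrons are transferred per H₂ molecule, so n(H₂) = 0.01046 / 2 = 0.005231 mol.
V = n × V_m = 0.005231 × 22.4 = 0.117 L.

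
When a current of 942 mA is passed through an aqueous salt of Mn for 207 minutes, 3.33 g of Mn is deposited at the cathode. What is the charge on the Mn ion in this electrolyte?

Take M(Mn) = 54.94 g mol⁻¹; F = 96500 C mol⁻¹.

Q = I·t = 0.9420 A × 12420 s = 11700 C, so n(e⁻) = 11700/96500 = 0.1212 mol.
n(Mn) deposited = 3.33 / 54.94 = 0.06061 mol.
Electrons per atom = n(e⁻)/n(Mn) = 0.1212 / 0.06061 = 2.00 ≈ 2, so the ion is Mn²⁺.

+2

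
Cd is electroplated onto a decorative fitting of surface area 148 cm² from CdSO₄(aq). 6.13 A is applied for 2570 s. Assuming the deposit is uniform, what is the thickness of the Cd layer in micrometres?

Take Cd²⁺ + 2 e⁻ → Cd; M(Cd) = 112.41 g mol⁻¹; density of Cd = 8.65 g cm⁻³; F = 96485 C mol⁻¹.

Q = I·t = 6.130 × 2570.0 = 15750 C; n(e⁻) = 0.1633 mol.
n(Cd) = n(e⁻)/2 = 0.08164 mol, so m = 0.08164 × 112.41 = 9.177 g.
Volume = m/ρ = 9.177 / 8.65 = 1.061 cm³.
Thickness = V/A = 1.061 / 148 = 0.00717 cm = 71.7 μm.

71.7 μm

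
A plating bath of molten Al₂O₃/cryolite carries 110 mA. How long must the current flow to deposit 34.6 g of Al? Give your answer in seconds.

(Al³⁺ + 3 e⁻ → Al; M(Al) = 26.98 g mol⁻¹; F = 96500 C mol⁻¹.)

n(Al) = m/M = 34.6 / 26.98 = 1.282 mol.
Each Al atom requires 3 electrons, so n(e⁻) = 3 × 1.282 = 3.847 mol.
Q = n(e⁻)·F = 3.847 × 96500 = 371300 C.
t = Q/I = 371300 / 0.1100 A = 3375000 s.

3.38 × 10⁶ s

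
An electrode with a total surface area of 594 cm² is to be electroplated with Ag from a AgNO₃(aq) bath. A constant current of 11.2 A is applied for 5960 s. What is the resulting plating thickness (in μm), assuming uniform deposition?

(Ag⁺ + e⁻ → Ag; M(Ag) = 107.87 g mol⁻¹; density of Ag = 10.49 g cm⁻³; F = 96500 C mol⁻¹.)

120 μm

Q = I·t = 11.20 × 5960.0 = 66750 C; n(e⁻) = 0.6917 mol.
n(Ag) = n(e⁻)/1 = 0.6917 mol, so m = 0.6917 × 107.87 = 74.62 g.
Volume = m/ρ = 74.62 / 10.49 = 7.113 cm³.
Thickness = V/A = 7.113 / 594 = 0.0120 cm = 120 μm.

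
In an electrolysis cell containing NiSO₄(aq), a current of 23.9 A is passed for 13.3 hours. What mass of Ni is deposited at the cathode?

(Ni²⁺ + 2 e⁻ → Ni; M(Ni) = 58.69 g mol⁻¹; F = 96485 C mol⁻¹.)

348 g

Q = I·t = 23.90 A × 47880 s = 1144000 C.
n(e⁻) = Q/F = 1144000 / 96485 = 11.86 mol.
Ni²⁺ + 2 e⁻ → Ni, so n(Ni) = n(e⁻)/2 = 5.930 mol.
m = n·M = 5.930 × 58.69 = 348 g.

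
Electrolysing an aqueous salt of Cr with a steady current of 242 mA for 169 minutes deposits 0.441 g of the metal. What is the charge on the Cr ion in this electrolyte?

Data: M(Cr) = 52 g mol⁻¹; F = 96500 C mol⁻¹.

+3

Q = I·t = 0.2420 A × 10140 s = 2454 C, so n(e⁻) = 2454/96500 = 0.02543 mol.
n(Cr) deposited = 0.441 / 52 = 0.008481 mol.
Electrons per atom = n(e⁻)/n(Cr) = 0.02543 / 0.008481 = 3.00 ≈ 3, so the ion is Cr³⁺.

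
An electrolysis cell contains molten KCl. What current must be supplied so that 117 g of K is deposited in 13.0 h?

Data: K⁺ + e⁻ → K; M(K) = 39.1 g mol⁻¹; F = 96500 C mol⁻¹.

6.17 A

n(K) = 117 / 39.1 = 2.992 mol.
n(e⁻) = 1 × 2.992 = 2.992 mol.
Q = n(e⁻)·F = 2.992 × 96500 = 288800 C.
I = Q/t = 288800 / 46800 s = 6.17 A.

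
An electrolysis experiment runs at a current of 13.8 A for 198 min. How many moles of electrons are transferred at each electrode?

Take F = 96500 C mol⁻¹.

Q = I·t = 13.80 A × 11880 s = 163900 C.
n(e⁻) = Q/F = 163900 / 96500 = 1.70 mol.

1.70 mol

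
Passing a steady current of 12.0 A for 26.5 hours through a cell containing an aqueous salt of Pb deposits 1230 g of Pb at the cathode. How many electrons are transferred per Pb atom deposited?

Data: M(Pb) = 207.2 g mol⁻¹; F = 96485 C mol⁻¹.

2

Q = I·t = 12.00 A × 95400 s = 1145000 C, so n(e⁻) = 1145000/96485 = 11.87 mol.
n(Pb) deposited = 1230 / 207.2 = 5.936 mol.
Electrons per atom = n(e⁻)/n(Pb) = 11.87 / 5.936 = 2.00 ≈ 2, so the ion is Pb²⁺.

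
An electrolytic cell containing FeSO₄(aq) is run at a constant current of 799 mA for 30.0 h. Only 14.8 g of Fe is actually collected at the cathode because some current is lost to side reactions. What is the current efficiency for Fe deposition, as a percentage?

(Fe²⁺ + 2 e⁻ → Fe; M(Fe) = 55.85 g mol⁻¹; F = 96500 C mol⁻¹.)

Q = I·t = 0.7990 × 108000 = 86290 C; n(e⁻) = 86290/96500 = 0.8942 mol.
Theoretical n(Fe) = n(e⁻)/2 = 0.4471 mol, i.e. m_theo = 0.4471 × 55.85 = 24.97 g.
Efficiency = m_actual / m_theo = 14.8 / 24.97 = 59.3 %.

59.3 %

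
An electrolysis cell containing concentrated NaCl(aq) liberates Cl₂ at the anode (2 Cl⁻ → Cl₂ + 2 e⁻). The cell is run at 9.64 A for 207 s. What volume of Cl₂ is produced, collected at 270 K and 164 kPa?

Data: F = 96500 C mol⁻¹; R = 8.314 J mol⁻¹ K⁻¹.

0.142 L

Q = I·t = 9.640 A × 207.00 s = 1995 C.
n(e⁻) = Q/F = 1995 / 96500 = 0.02068 mol.
2 electrons are transferred per Cl₂ molecule, so n(Cl₂) = 0.02068 / 2 = 0.01034 mol.
V = nRT/P = (0.01034 × 8.314 × 270) / (164 × 10³ Pa) = 1.42 × 10⁻⁴ m³ = 0.142 L.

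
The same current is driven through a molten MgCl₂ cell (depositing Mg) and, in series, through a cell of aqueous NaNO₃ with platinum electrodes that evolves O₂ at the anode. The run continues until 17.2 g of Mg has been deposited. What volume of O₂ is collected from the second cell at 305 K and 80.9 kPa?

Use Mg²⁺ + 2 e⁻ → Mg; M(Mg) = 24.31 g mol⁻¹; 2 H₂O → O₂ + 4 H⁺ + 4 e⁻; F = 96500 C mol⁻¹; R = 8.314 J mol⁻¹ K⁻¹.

11.1 L

n(Mg) = 17.2 / 24.31 = 0.7075 mol, so n(e⁻) = 2 × 0.7075 = 1.415 mol.
The cells are in series, so the same 1.415 mol of electrons passes through the second cell.
2 H₂O → O₂ + 4 H⁺ + 4 e⁻ — 4 mol e⁻ per mol O₂, so n(O₂) = 1.415/4 = 0.3538 mol.
V = nRT/P = (0.3538 × 8.314 × 305) / (80.9 × 10³) = 0.0111 m³ = 11.1 L.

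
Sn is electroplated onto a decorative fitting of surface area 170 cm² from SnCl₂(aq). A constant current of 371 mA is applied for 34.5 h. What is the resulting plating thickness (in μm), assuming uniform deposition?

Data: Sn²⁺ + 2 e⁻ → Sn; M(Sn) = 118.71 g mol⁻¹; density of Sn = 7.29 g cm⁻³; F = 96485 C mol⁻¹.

Q = I·t = 0.3710 × 124200 = 46080 C; n(e⁻) = 0.4776 mol.
n(Sn) = n(e⁻)/2 = 0.2388 mol, so m = 0.2388 × 118.71 = 28.35 g.
Volume = m/ρ = 28.35 / 7.29 = 3.888 cm³.
Thickness = V/A = 3.888 / 170 = 0.0229 cm = 229 μm.

229 μm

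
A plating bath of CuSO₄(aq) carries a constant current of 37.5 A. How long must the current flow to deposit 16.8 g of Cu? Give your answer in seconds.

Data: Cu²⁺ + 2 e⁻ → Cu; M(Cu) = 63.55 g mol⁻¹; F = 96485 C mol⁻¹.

1360 s

n(Cu) = m/M = 16.8 / 63.55 = 0.2644 mol.
Each Cu atom requires 2 electrons, so n(e⁻) = 2 × 0.2644 = 0.5287 mol.
Q = n(e⁻)·F = 0.5287 × 96485 = 51010 C.
t = Q/I = 51010 / 37.50 A = 1360 s.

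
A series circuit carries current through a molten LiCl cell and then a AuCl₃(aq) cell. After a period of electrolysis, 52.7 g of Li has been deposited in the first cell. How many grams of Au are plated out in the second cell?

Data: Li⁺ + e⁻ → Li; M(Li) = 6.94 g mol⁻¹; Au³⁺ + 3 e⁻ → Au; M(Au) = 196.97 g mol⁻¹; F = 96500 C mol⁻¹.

499 g

n(Li) = 52.7 / 6.94 = 7.594 mol.
Since Li⁺ + e⁻ → Li, n(e⁻) passed = 1 × 7.594 = 7.594 mol.
Cells in series carry the same charge, so the same 7.594 mol of electrons passes through cell 2.
Au³⁺ + 3 e⁻ → Au, so n(Au) = 7.594 / 3 = 2.531 mol.
m(Au) = 2.531 × 196.97 = 499 g.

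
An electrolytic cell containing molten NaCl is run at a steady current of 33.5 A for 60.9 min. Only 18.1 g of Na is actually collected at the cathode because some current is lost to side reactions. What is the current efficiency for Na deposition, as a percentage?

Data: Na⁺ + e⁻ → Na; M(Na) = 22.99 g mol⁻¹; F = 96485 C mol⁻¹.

62.1 %

Q = I·t = 33.50 × 3654.0 = 122400 C; n(e⁻) = 122400/96485 = 1.269 mol.
Theoretical n(Na) = n(e⁻)/1 = 1.269 mol, i.e. m_theo = 1.269 × 22.99 = 29.17 g.
Efficiency = m_actual / m_theo = 18.1 / 29.17 = 62.1 %.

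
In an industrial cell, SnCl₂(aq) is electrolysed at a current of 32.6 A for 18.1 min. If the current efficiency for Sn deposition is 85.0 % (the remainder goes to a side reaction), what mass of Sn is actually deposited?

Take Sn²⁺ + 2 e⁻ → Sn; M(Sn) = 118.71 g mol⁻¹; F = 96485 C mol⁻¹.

Q = I·t = 32.60 × 1086.0 = 35400 C.
n(e⁻) = 35400/96485 = 0.3669 mol; theoretically n(Sn) = 0.3669/2 = 0.1835 mol, m_theo = 21.78 g.
At 85.0 % efficiency, m_actual = 0.850 × 21.78 = 18.5 g.

18.5 g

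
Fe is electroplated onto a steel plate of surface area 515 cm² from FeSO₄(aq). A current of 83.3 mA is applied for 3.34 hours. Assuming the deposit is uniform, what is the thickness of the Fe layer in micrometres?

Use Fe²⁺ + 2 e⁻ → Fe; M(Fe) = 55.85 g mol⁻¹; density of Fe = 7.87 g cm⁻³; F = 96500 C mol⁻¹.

Q = I·t = 0.08330 × 12024 = 1002 C; n(e⁻) = 0.01038 mol.
n(Fe) = n(e⁻)/2 = 0.005190 mol, so m = 0.005190 × 55.85 = 0.2898 g.
Volume = m/ρ = 0.2898 / 7.87 = 0.03683 cm³.
Thickness = V/A = 0.03683 / 515 = 7.15 × 10⁻⁵ cm = 0.715 μm.

0.715 μm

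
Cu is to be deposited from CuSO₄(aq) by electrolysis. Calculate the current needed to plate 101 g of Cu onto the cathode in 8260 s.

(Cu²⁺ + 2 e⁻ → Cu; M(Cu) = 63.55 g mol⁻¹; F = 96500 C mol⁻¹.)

n(Cu) = 101 / 63.55 = 1.589 mol.
n(e⁻) = 2 × 1.589 = 3.179 mol.
Q = n(e⁻)·F = 3.179 × 96500 = 306700 C.
I = Q/t = 306700 / 8260.0 s = 37.1 A.

37.1 A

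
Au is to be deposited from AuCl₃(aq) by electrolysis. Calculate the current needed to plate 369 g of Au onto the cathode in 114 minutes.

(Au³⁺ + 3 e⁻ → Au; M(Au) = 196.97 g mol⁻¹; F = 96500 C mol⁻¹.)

n(Au) = 369 / 196.97 = 1.873 mol.
n(e⁻) = 3 × 1.873 = 5.620 mol.
Q = n(e⁻)·F = 5.620 × 96500 = 542300 C.
I = Q/t = 542300 / 6840.0 s = 79.3 A.

79.3 A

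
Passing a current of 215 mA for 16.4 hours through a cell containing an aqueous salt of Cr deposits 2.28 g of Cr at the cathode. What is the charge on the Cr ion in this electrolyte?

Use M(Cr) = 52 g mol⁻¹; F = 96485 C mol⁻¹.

+3

Q = I·t = 0.2150 A × 59040 s = 12690 C, so n(e⁻) = 12690/96485 = 0.1316 mol.
n(Cr) deposited = 2.28 / 52 = 0.04385 mol.
Electrons per atom = n(e⁻)/n(Cr) = 0.1316 / 0.04385 = 3.00 ≈ 3, so the ion is Cr³⁺.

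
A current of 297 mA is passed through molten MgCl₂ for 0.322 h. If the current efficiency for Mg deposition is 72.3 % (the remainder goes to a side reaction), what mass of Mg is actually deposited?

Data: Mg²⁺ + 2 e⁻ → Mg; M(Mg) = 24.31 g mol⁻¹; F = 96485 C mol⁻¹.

Q = I·t = 0.2970 × 1159.2 = 344.3 C.
n(e⁻) = 344.3/96485 = 0.003568 mol; theoretically n(Mg) = 0.003568/2 = 0.001784 mol, m_theo = 0.04337 g.
At 72.3 % efficiency, m_actual = 0.723 × 0.04337 = 0.0314 g.

0.0314 g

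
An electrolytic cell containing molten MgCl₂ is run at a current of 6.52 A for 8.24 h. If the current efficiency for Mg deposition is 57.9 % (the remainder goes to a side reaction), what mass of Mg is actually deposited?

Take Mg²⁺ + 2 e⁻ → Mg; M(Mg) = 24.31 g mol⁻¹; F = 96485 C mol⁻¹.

Q = I·t = 6.520 × 29664 = 193400 C.
n(e⁻) = 193400/96485 = 2.005 mol; theoretically n(Mg) = 2.005/2 = 1.002 mol, m_theo = 24.37 g.
At 57.9 % efficiency, m_actual = 0.579 × 24.37 = 14.1 g.

14.1 g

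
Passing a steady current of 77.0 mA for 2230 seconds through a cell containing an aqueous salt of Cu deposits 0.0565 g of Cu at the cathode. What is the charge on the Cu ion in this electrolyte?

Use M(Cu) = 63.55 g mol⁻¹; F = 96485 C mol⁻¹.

+2

Q = I·t = 0.07700 A × 2230.0 s = 171.7 C, so n(e⁻) = 171.7/96485 = 0.001780 mol.
n(Cu) deposited = 0.0565 / 63.55 = 0.0008891 mol.
Electrons per atom = n(e⁻)/n(Cu) = 0.001780 / 0.0008891 = 2.00 ≈ 2, so the ion is Cu²⁺.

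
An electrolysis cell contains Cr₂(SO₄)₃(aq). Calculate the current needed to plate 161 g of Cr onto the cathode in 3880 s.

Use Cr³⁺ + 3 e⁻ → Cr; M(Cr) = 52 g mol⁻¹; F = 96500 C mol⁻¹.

231 A

n(Cr) = 161 / 52 = 3.096 mol.
n(e⁻) = 3 × 3.096 = 9.288 mol.
Q = n(e⁻)·F = 9.288 × 96500 = 896300 C.
I = Q/t = 896300 / 3880.0 s = 231 A.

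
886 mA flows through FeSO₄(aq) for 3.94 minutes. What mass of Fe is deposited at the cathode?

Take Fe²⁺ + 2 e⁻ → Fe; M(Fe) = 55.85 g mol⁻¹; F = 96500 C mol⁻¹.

0.0606 g

Q = I·t = 0.8860 A × 236.40 s = 209.5 C.
n(e⁻) = Q/F = 209.5 / 96500 = 0.002170 mol.
Fe²⁺ + 2 e⁻ → Fe, so n(Fe) = n(e⁻)/2 = 0.001085 mol.
m = n·M = 0.001085 × 55.85 = 0.0606 g.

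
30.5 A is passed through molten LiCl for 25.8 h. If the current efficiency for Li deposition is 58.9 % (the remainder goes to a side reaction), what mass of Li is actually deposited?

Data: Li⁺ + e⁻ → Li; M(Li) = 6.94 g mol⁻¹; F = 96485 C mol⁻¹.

Q = I·t = 30.50 × 92880 = 2833000 C.
n(e⁻) = 2833000/96485 = 29.36 mol; theoretically n(Li) = 29.36/1 = 29.36 mol, m_theo = 203.8 g.
At 58.9 % efficiency, m_actual = 0.589 × 203.8 = 120 g.

120 g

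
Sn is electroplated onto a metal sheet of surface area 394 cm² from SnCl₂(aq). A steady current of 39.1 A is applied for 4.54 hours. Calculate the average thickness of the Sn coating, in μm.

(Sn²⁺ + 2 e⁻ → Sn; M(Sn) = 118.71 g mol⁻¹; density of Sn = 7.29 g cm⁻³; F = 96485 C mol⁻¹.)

1370 μm

Q = I·t = 39.10 × 16344 = 639100 C; n(e⁻) = 6.623 mol.
n(Sn) = n(e⁻)/2 = 3.312 mol, so m = 3.312 × 118.71 = 393.1 g.
Volume = m/ρ = 393.1 / 7.29 = 53.93 cm³.
Thickness = V/A = 53.93 / 394 = 0.137 cm = 1370 μm.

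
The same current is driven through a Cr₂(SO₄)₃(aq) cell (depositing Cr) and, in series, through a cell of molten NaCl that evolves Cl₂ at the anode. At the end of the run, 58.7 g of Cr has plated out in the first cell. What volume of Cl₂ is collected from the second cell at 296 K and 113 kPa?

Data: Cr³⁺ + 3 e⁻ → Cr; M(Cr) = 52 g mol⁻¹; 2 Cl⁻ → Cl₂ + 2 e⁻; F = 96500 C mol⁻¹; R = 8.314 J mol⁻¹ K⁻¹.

n(Cr) = 58.7 / 52 = 1.129 mol, so n(e⁻) = 3 × 1.129 = 3.387 mol.
The cells are in series, so the same 3.387 mol of electrons passes through the second cell.
2 Cl⁻ → Cl₂ + 2 e⁻ — 2 mol e⁻ per mol Cl₂, so n(Cl₂) = 3.387/2 = 1.693 mol.
V = nRT/P = (1.693 × 8.314 × 296) / (113 × 10³) = 0.0369 m³ = 36.9 L.

36.9 L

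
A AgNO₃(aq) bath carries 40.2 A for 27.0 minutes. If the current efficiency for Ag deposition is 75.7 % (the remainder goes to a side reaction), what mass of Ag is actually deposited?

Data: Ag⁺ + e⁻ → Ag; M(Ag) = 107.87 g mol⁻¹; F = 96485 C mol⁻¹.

Q = I·t = 40.20 × 1620.0 = 65120 C.
n(e⁻) = 65120/96485 = 0.6750 mol; theoretically n(Ag) = 0.6750/1 = 0.6750 mol, m_theo = 72.81 g.
At 75.7 % efficiency, m_actual = 0.757 × 72.81 = 55.1 g.

55.1 g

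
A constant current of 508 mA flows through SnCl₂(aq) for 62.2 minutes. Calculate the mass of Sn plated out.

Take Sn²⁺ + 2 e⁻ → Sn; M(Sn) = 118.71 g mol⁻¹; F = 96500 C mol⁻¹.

Q = I·t = 0.5080 A × 3732.0 s = 1896 C.
n(e⁻) = Q/F = 1896 / 96500 = 0.01965 mol.
Sn²⁺ + 2 e⁻ → Sn, so n(Sn) = n(e⁻)/2 = 0.009823 mol.
m = n·M = 0.009823 × 118.71 = 1.17 g.

1.17 g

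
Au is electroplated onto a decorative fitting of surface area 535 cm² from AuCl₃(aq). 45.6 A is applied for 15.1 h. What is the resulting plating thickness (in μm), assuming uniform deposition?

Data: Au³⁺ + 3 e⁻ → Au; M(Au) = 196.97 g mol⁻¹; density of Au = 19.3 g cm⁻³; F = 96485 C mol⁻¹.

1630 μm

Q = I·t = 45.60 × 54360 = 2479000 C; n(e⁻) = 25.69 mol.
n(Au) = n(e⁻)/3 = 8.564 mol, so m = 8.564 × 196.97 = 1687 g.
Volume = m/ρ = 1687 / 19.3 = 87.40 cm³.
Thickness = V/A = 87.40 / 535 = 0.163 cm = 1630 μm.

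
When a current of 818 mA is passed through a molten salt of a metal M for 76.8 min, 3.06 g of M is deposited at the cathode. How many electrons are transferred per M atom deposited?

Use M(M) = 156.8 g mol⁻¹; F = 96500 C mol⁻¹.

Q = I·t = 0.8180 A × 4608.0 s = 3769 C, so n(e⁻) = 3769/96500 = 0.03906 mol.
n(M) deposited = 3.06 / 156.8 = 0.01952 mol.
Electrons per atom = n(e⁻)/n(M) = 0.03906 / 0.01952 = 2.00 ≈ 2, so the ion is M²⁺.

2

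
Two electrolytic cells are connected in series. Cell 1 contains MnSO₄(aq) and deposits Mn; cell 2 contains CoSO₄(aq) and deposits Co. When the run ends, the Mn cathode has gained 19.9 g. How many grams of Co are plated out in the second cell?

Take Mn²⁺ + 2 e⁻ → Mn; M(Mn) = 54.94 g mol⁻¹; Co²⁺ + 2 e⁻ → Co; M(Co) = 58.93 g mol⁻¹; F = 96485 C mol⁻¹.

21.3 g

n(Mn) = 19.9 / 54.94 = 0.3622 mol.
Since Mn²⁺ + 2 e⁻ → Mn, n(e⁻) passed = 2 × 0.3622 = 0.7244 mol.
Cells in series carry the same charge, so the same 0.7244 mol of electrons passes through cell 2.
Co²⁺ + 2 e⁻ → Co, so n(Co) = 0.7244 / 2 = 0.3622 mol.
m(Co) = 0.3622 × 58.93 = 21.3 g.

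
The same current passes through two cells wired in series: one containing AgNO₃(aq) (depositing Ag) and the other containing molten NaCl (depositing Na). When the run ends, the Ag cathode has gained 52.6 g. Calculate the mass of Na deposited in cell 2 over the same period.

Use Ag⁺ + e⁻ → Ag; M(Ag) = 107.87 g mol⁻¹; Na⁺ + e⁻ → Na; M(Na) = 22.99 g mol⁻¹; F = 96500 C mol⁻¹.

n(Ag) = 52.6 / 107.87 = 0.4876 mol.
Since Ag⁺ + e⁻ → Ag, n(e⁻) passed = 1 × 0.4876 = 0.4876 mol.
Cells in series carry the same charge, so the same 0.4876 mol of electrons passes through cell 2.
Na⁺ + e⁻ → Na, so n(Na) = 0.4876 / 1 = 0.4876 mol.
m(Na) = 0.4876 × 22.99 = 11.2 g.

11.2 g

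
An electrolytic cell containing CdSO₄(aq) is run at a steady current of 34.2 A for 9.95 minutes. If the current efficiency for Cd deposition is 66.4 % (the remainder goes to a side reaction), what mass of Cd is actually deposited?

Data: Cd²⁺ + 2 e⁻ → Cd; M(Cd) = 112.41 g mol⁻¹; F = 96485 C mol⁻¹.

Q = I·t = 34.20 × 597.00 = 20420 C.
n(e⁻) = 20420/96485 = 0.2116 mol; theoretically n(Cd) = 0.2116/2 = 0.1058 mol, m_theo = 11.89 g.
At 66.4 % efficiency, m_actual = 0.664 × 11.89 = 7.90 g.

7.90 g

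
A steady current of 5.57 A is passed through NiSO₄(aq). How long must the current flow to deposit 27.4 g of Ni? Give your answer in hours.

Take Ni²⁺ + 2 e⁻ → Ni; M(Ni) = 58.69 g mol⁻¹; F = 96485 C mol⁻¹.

4.49 h

n(Ni) = m/M = 27.4 / 58.69 = 0.4669 mol.
Each Ni atom requires 2 electrons, so n(e⁻) = 2 × 0.4669 = 0.9337 mol.
Q = n(e⁻)·F = 0.9337 × 96485 = 90090 C.
t = Q/I = 90090 / 5.570 A = 16170 s = 4.49 h.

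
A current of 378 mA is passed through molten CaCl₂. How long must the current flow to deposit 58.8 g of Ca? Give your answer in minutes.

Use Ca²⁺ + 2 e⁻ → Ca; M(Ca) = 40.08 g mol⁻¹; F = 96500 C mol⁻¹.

12500 min

n(Ca) = m/M = 58.8 / 40.08 = 1.467 mol.
Each Ca atom requires 2 electrons, so n(e⁻) = 2 × 1.467 = 2.934 mol.
Q = n(e⁻)·F = 2.934 × 96500 = 283100 C.
t = Q/I = 283100 / 0.3780 A = 749100 s = 12500 min.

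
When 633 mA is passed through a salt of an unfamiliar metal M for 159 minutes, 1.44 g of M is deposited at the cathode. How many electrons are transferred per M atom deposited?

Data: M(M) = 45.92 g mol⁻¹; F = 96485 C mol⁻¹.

Q = I·t = 0.6330 A × 9540.0 s = 6039 C, so n(e⁻) = 6039/96485 = 0.06259 mol.
n(M) deposited = 1.44 / 45.92 = 0.03136 mol.
Electrons per atom = n(e⁻)/n(M) = 0.06259 / 0.03136 = 2.00 ≈ 2, so the ion is M²⁺.

2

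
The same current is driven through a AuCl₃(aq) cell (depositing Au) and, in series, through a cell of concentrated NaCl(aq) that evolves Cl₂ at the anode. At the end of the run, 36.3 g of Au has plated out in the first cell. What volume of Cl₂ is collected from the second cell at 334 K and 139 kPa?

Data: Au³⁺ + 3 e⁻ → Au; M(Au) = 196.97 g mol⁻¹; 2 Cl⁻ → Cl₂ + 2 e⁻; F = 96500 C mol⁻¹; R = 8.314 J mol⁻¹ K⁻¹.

n(Au) = 36.3 / 196.97 = 0.1843 mol, so n(e⁻) = 3 × 0.1843 = 0.5529 mol.
The cells are in series, so the same 0.5529 mol of electrons passes through the second cell.
2 Cl⁻ → Cl₂ + 2 e⁻ — 2 mol e⁻ per mol Cl₂, so n(Cl₂) = 0.5529/2 = 0.2764 mol.
V = nRT/P = (0.2764 × 8.314 × 334) / (139 × 10³) = 0.00552 m³ = 5.52 L.

5.52 L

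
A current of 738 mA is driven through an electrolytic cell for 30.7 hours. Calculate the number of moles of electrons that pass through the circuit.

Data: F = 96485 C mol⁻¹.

Q = I·t = 0.7380 A × 110520 s = 81560 C.
n(e⁻) = Q/F = 81560 / 96485 = 0.845 mol.

0.845 mol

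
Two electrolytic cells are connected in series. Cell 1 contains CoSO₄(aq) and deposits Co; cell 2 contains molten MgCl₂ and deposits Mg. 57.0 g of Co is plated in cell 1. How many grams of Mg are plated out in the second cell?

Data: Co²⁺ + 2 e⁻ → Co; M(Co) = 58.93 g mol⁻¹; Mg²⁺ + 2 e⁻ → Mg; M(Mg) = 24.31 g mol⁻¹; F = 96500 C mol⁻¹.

23.5 g

n(Co) = 57.0 / 58.93 = 0.9672 mol.
Since Co²⁺ + 2 e⁻ → Co, n(e⁻) passed = 2 × 0.9672 = 1.934 mol.
Cells in series carry the same charge, so the same 1.934 mol of electrons passes through cell 2.
Mg²⁺ + 2 e⁻ → Mg, so n(Mg) = 1.934 / 2 = 0.9672 mol.
m(Mg) = 0.9672 × 24.31 = 23.5 g.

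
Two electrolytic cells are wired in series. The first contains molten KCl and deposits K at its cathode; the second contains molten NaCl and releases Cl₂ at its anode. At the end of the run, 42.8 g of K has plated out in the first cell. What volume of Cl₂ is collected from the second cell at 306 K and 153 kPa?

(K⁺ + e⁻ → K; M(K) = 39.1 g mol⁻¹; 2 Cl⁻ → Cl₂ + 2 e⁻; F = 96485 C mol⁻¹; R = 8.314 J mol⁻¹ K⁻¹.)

9.10 L

n(K) = 42.8 / 39.1 = 1.095 mol, so n(e⁻) = 1 × 1.095 = 1.095 mol.
The cells are in series, so the same 1.095 mol of electrons passes through the second cell.
2 Cl⁻ → Cl₂ + 2 e⁻ — 2 mol e⁻ per mol Cl₂, so n(Cl₂) = 1.095/2 = 0.5473 mol.
V = nRT/P = (0.5473 × 8.314 × 306) / (153 × 10³) = 0.00910 m³ = 9.10 L.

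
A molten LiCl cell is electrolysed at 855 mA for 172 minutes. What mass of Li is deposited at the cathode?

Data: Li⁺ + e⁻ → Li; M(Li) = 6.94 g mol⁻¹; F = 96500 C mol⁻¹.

0.635 g

Q = I·t = 0.8550 A × 10320 s = 8824 C.
n(e⁻) = Q/F = 8824 / 96500 = 0.09144 mol.
Li⁺ + e⁻ → Li, so n(Li) = n(e⁻)/1 = 0.09144 mol.
m = n·M = 0.09144 × 6.94 = 0.635 g.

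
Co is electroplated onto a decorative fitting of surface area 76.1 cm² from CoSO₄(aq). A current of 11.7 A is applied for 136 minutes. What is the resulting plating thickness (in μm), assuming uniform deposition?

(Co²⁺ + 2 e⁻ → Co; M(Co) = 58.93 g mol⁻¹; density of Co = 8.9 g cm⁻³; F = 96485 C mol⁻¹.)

Q = I·t = 11.70 × 8160.0 = 95470 C; n(e⁻) = 0.9895 mol.
n(Co) = n(e⁻)/2 = 0.4948 mol, so m = 0.4948 × 58.93 = 29.16 g.
Volume = m/ρ = 29.16 / 8.9 = 3.276 cm³.
Thickness = V/A = 3.276 / 76.1 = 0.0430 cm = 430 μm.

430 μm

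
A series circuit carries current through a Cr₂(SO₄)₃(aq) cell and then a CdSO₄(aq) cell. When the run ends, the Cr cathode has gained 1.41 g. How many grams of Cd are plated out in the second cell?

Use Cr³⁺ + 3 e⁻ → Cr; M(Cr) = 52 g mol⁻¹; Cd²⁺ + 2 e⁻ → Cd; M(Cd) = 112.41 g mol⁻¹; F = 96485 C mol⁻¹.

4.57 g

n(Cr) = 1.41 / 52 = 0.02712 mol.
Since Cr³⁺ + 3 e⁻ → Cr, n(e⁻) passed = 3 × 0.02712 = 0.08135 mol.
Cells in series carry the same charge, so the same 0.08135 mol of electrons passes through cell 2.
Cd²⁺ + 2 e⁻ → Cd, so n(Cd) = 0.08135 / 2 = 0.04067 mol.
m(Cd) = 0.04067 × 112.41 = 4.57 g.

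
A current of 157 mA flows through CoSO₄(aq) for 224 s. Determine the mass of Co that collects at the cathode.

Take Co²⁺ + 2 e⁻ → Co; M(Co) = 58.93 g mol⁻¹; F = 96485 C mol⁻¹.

Q = I·t = 0.1570 A × 224.00 s = 35.17 C.
n(e⁻) = Q/F = 35.17 / 96485 = 0.0003645 mol.
Co²⁺ + 2 e⁻ → Co, so n(Co) = n(e⁻)/2 = 0.0001822 mol.
m = n·M = 0.0001822 × 58.93 = 0.0107 g.

0.0107 g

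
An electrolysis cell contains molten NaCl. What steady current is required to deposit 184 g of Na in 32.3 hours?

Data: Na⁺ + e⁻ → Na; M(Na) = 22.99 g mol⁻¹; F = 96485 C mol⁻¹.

6.64 A

n(Na) = 184 / 22.99 = 8.003 mol.
n(e⁻) = 1 × 8.003 = 8.003 mol.
Q = n(e⁻)·F = 8.003 × 96485 = 772200 C.
I = Q/t = 772200 / 116280 s = 6.64 A.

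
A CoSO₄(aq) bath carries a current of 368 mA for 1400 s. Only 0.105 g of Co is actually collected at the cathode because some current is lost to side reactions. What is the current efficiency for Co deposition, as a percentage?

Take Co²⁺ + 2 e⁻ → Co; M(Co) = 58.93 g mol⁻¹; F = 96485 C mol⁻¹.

Q = I·t = 0.3680 × 1400.0 = 515.2 C; n(e⁻) = 515.2/96485 = 0.005340 mol.
Theoretical n(Co) = n(e⁻)/2 = 0.002670 mol, i.e. m_theo = 0.002670 × 58.93 = 0.1573 g.
Efficiency = m_actual / m_theo = 0.105 / 0.1573 = 66.7 %.

66.7 %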